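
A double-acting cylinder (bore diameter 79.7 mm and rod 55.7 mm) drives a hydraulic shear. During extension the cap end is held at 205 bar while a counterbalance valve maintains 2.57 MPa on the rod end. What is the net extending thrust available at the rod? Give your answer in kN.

Cap-side area A_cap = π/4 × (79.7 mm)² = 4989 mm^2
Rod-side annular area A_ann = π/4 × (79.7² − 55.7²) = 2552 mm^2
Net thrust = P_cap·A_cap − P_rod·A_ann = 102.3 kN − 6.559 kN

F ≈ 95.7 kN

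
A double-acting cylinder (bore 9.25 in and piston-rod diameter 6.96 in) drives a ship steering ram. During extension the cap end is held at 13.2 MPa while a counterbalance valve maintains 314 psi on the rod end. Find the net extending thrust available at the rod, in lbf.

Cap-side area A_cap = π/4 × (9.25 in)² = 67.20 in^2
Rod-side annular area A_ann = π/4 × (9.25² − 6.96²) = 29.15 in^2
Net thrust = P_cap·A_cap − P_rod·A_ann = 1.287e5 lbf − 9155 lbf

F ≈ 1.20e5 lbf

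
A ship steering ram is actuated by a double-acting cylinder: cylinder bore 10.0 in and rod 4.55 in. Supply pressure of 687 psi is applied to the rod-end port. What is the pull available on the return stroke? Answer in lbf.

F ≈ 42800 lbf

Rod-side annular area A_ann = π/4 × (10.0² − 4.55²) = 62.28 in^2
On retraction the pressure acts on the annular area (bore minus rod).
F = P × A_ann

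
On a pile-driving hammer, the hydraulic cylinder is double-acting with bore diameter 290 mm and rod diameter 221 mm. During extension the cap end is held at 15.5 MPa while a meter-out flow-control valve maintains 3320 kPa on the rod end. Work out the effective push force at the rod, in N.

Cap-side area A_cap = π/4 × (290 mm)² = 66050 mm^2
Rod-side annular area A_ann = π/4 × (290² − 221²) = 27690 mm^2
Net thrust = P_cap·A_cap − P_rod·A_ann = 1.024e6 N − 91940 N

F ≈ 9.32e5 N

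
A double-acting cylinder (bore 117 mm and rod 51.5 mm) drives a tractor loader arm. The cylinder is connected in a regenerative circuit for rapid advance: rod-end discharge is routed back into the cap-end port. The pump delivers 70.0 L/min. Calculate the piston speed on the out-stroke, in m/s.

In regeneration the rod-end outflow joins the pump flow into the cap end, so the net volume the pump must supply per unit advance equals the rod cross-section area.
Rod cross-section A_rod = π/4 × (51.5 mm)² = 2083 mm^2
v = Q_pump / A_rod

v ≈ 0.560 m/s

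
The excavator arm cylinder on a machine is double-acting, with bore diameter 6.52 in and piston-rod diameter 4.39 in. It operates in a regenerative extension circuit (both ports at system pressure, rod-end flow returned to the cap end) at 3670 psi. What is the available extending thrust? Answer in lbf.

F ≈ 55600 lbf

With equal pressure on both faces, forces on the annular region cancel; the net push is pressure × rod cross-section.
Rod cross-section A_rod = π/4 × (4.39 in)² = 15.14 in^2
F = P × A_rod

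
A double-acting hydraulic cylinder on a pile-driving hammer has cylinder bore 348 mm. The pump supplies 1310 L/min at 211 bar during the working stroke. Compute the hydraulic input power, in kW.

Hydraulic power = P × Q

W ≈ 461 kW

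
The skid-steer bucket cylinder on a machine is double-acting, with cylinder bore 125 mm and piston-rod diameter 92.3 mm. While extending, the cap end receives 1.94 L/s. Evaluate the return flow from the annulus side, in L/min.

Cap-side area A_cap = π/4 × (125 mm)² = 12270 mm^2
Rod-side annular area A_ann = π/4 × (125² − 92.3²) = 5581 mm^2
Piston speed v = Q_in/A_cap; rod-end outflow Q_out = v × A_ann = Q_in × A_ann/A_cap.

Q_out ≈ 52.9 L/min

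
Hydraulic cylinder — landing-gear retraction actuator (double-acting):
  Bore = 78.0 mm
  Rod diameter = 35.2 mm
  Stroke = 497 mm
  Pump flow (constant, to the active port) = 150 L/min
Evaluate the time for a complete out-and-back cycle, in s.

t ≈ 1.71 s

Cap-side area A_cap = π/4 × (78.0 mm)² = 4778 mm^2
Rod-side annular area A_ann = π/4 × (78.0² − 35.2²) = 3805 mm^2
t_ext = A_cap·L/Q = 0.9499 s
t_ret = A_ann·L/Q = 0.7565 s
t_cycle = t_ext + t_ret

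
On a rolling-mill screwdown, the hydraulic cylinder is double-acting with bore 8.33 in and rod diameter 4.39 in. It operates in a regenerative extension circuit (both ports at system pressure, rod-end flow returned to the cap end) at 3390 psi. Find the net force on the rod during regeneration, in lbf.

With equal pressure on both faces, forces on the annular region cancel; the net push is pressure × rod cross-section.
Rod cross-section A_rod = π/4 × (4.39 in)² = 15.14 in^2
F = P × A_rod

F ≈ 51300 lbf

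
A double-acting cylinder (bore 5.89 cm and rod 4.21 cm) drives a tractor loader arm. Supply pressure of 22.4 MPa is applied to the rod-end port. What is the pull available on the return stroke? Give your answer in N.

F ≈ 29900 N

Rod-side annular area A_ann = π/4 × (5.89² − 4.21²) = 13.33 cm^2
On retraction the pressure acts on the annular area (bore minus rod).
F = P × A_ann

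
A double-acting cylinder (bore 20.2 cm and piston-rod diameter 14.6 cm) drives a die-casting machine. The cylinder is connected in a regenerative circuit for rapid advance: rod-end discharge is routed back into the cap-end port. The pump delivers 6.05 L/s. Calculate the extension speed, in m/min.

v ≈ 21.7 m/min

In regeneration the rod-end outflow joins the pump flow into the cap end, so the net volume the pump must supply per unit advance equals the rod cross-section area.
Rod cross-section A_rod = π/4 × (14.6 cm)² = 167.4 cm^2
v = Q_pump / A_rod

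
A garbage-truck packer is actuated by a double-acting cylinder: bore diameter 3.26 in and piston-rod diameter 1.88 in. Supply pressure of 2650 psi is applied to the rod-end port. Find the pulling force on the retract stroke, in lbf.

F ≈ 14800 lbf

Rod-side annular area A_ann = π/4 × (3.26² − 1.88²) = 5.571 in^2
On retraction the pressure acts on the annular area (bore minus rod).
F = P × A_ann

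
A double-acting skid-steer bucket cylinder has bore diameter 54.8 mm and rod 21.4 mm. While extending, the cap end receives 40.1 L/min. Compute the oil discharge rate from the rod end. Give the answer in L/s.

Q_out ≈ 0.566 L/s

Cap-side area A_cap = π/4 × (54.8 mm)² = 2359 mm^2
Rod-side annular area A_ann = π/4 × (54.8² − 21.4²) = 1999 mm^2
Piston speed v = Q_in/A_cap; rod-end outflow Q_out = v × A_ann = Q_in × A_ann/A_cap.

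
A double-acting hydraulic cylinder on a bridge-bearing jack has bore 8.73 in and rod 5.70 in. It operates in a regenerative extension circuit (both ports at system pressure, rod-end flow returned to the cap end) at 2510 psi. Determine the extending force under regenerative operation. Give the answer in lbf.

F ≈ 64000 lbf

With equal pressure on both faces, forces on the annular region cancel; the net push is pressure × rod cross-section.
Rod cross-section A_rod = π/4 × (5.70 in)² = 25.52 in^2
F = P × A_rod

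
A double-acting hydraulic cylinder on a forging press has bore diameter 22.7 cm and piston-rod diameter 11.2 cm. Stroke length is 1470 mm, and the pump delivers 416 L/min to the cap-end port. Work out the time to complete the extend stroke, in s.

Cap-side area A_cap = π/4 × (22.7 cm)² = 404.7 cm^2
Swept volume V = A × L; t = V / Q = A·L / Q

t ≈ 8.58 s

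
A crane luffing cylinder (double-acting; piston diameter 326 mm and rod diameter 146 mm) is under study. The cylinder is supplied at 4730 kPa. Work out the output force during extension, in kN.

Cap-side area A_cap = π/4 × (326 mm)² = 83470 mm^2
F = P × A_cap = 4730 kPa × A_cap

F ≈ 395 kN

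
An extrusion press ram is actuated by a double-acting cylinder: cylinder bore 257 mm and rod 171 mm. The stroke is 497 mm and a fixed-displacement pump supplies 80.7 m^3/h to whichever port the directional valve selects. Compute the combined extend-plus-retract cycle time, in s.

Cap-side area A_cap = π/4 × (257 mm)² = 51870 mm^2
Rod-side annular area A_ann = π/4 × (257² − 171²) = 28910 mm^2
t_ext = A_cap·L/Q = 1.150 s
t_ret = A_ann·L/Q = 0.6409 s
t_cycle = t_ext + t_ret

t ≈ 1.79 s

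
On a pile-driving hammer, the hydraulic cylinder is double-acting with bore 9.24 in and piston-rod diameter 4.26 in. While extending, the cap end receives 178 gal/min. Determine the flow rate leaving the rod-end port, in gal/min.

Cap-side area A_cap = π/4 × (9.24 in)² = 67.06 in^2
Rod-side annular area A_ann = π/4 × (9.24² − 4.26²) = 52.80 in^2
Piston speed v = Q_in/A_cap; rod-end outflow Q_out = v × A_ann = Q_in × A_ann/A_cap.

Q_out ≈ 140 gal/min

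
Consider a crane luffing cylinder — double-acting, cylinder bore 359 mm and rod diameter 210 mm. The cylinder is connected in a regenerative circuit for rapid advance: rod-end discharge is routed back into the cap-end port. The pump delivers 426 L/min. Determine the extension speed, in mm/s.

In regeneration the rod-end outflow joins the pump flow into the cap end, so the net volume the pump must supply per unit advance equals the rod cross-section area.
Rod cross-section A_rod = π/4 × (210 mm)² = 34640 mm^2
v = Q_pump / A_rod

v ≈ 205 mm/s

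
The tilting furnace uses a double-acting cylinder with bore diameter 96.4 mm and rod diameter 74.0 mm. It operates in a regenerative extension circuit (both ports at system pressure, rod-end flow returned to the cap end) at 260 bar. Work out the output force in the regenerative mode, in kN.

With equal pressure on both faces, forces on the annular region cancel; the net push is pressure × rod cross-section.
Rod cross-section A_rod = π/4 × (74.0 mm)² = 4301 mm^2
F = P × A_rod

F ≈ 112 kN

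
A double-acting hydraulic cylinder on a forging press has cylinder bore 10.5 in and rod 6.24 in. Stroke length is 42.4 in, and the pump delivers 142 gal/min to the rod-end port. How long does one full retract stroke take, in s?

t ≈ 4.34 s

Rod-side annular area A_ann = π/4 × (10.5² − 6.24²) = 56.01 in^2
Swept volume V = A × L; t = V / Q = A·L / Q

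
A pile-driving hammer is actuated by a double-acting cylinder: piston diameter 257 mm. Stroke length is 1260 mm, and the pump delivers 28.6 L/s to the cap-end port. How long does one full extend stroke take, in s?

t ≈ 2.29 s

Cap-side area A_cap = π/4 × (257 mm)² = 51870 mm^2
Swept volume V = A × L; t = V / Q = A·L / Q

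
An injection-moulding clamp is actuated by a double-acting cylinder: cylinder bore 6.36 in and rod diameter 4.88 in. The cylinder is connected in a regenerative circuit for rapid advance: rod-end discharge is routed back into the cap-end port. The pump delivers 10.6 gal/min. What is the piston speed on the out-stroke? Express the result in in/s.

In regeneration the rod-end outflow joins the pump flow into the cap end, so the net volume the pump must supply per unit advance equals the rod cross-section area.
Rod cross-section A_rod = π/4 × (4.88 in)² = 18.70 in^2
v = Q_pump / A_rod

v ≈ 2.18 in/s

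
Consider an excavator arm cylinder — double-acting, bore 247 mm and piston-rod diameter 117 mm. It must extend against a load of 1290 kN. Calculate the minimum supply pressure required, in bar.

P ≈ 269 bar

Cap-side area A_cap = π/4 × (247 mm)² = 47920 mm^2
P = F / A = 1290 kN / A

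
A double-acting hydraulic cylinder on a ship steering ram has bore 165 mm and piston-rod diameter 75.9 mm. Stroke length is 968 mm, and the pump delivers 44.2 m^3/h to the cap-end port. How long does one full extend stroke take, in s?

Cap-side area A_cap = π/4 × (165 mm)² = 21380 mm^2
Swept volume V = A × L; t = V / Q = A·L / Q

t ≈ 1.69 s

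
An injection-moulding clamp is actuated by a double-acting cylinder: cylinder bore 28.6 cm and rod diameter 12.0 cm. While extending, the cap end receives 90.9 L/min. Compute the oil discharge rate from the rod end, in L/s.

Q_out ≈ 1.25 L/s

Cap-side area A_cap = π/4 × (28.6 cm)² = 642.4 cm^2
Rod-side annular area A_ann = π/4 × (28.6² − 12.0²) = 529.3 cm^2
Piston speed v = Q_in/A_cap; rod-end outflow Q_out = v × A_ann = Q_in × A_ann/A_cap.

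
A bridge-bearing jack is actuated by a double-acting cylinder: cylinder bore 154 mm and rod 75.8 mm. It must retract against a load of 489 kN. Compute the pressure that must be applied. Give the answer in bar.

P ≈ 346 bar

Rod-side annular area A_ann = π/4 × (154² − 75.8²) = 14110 mm^2
Retraction: pressure acts on the annular area.
P = F / A = 489 kN / A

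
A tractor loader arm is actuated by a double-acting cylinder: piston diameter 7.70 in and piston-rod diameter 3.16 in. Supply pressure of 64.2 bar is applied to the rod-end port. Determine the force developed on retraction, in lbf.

Rod-side annular area A_ann = π/4 × (7.70² − 3.16²) = 38.72 in^2
On retraction the pressure acts on the annular area (bore minus rod).
F = P × A_ann

F ≈ 36100 lbf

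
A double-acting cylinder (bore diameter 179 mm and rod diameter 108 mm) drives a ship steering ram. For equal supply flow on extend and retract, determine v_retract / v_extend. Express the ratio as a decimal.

v_ret/v_ext ≈ 1.57

Cap-side area A_cap = π/4 × (179 mm)² = 25160 mm^2
Rod-side annular area A_ann = π/4 × (179² − 108²) = 16000 mm^2
For equal Q, v ∝ 1/A, so v_ret/v_ext = A_cap/A_ann.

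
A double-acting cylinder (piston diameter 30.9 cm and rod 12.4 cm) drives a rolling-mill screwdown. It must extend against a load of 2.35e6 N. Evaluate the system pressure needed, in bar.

P ≈ 313 bar

Cap-side area A_cap = π/4 × (30.9 cm)² = 749.9 cm^2
P = F / A = 2.35e6 N / A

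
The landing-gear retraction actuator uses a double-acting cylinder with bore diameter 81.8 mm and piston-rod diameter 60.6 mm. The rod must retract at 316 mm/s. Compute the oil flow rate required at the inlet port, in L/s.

Rod-side annular area A_ann = π/4 × (81.8² − 60.6²) = 2371 mm^2
Q = A × v

Q ≈ 0.749 L/s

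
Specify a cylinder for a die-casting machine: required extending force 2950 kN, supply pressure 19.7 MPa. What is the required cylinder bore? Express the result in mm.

Extension force acts on the full piston face: F = P × (π/4)D².
D = √(4F / (πP)) = √(4 × 2950 kN / (π × 19.7 MPa))

D ≈ 437 mm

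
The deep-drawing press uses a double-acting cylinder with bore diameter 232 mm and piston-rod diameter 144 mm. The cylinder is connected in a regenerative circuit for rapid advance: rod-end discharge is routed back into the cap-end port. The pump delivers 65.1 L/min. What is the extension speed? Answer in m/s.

In regeneration the rod-end outflow joins the pump flow into the cap end, so the net volume the pump must supply per unit advance equals the rod cross-section area.
Rod cross-section A_rod = π/4 × (144 mm)² = 16290 mm^2
v = Q_pump / A_rod

v ≈ 0.0666 m/s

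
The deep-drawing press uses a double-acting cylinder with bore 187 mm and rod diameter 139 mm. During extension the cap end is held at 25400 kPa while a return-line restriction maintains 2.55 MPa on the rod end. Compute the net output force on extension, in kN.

F ≈ 666 kN

Cap-side area A_cap = π/4 × (187 mm)² = 27460 mm^2
Rod-side annular area A_ann = π/4 × (187² − 139²) = 12290 mm^2
Net thrust = P_cap·A_cap − P_rod·A_ann = 697.6 kN − 31.34 kN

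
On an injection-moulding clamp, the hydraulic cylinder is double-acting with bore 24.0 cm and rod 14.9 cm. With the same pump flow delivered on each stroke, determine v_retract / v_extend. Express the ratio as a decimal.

Cap-side area A_cap = π/4 × (24.0 cm)² = 452.4 cm^2
Rod-side annular area A_ann = π/4 × (24.0² − 14.9²) = 278.0 cm^2
For equal Q, v ∝ 1/A, so v_ret/v_ext = A_cap/A_ann.

v_ret/v_ext ≈ 1.63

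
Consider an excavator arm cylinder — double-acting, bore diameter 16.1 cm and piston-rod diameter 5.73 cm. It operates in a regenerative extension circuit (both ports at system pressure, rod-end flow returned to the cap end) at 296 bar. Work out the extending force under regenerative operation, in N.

F ≈ 76300 N

With equal pressure on both faces, forces on the annular region cancel; the net push is pressure × rod cross-section.
Rod cross-section A_rod = π/4 × (5.73 cm)² = 25.79 cm^2
F = P × A_rod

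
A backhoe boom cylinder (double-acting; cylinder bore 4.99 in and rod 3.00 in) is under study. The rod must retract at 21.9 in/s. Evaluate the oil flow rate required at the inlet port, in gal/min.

Q ≈ 71.0 gal/min

Rod-side annular area A_ann = π/4 × (4.99² − 3.00²) = 12.49 in^2
Q = A × v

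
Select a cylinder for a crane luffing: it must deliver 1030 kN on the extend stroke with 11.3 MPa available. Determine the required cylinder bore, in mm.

D ≈ 341 mm

Extension force acts on the full piston face: F = P × (π/4)D².
D = √(4F / (πP)) = √(4 × 1030 kN / (π × 11.3 MPa))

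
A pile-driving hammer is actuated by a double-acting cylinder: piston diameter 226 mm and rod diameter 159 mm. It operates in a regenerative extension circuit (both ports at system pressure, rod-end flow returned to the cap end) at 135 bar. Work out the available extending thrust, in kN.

F ≈ 268 kN

With equal pressure on both faces, forces on the annular region cancel; the net push is pressure × rod cross-section.
Rod cross-section A_rod = π/4 × (159 mm)² = 19860 mm^2
F = P × A_rod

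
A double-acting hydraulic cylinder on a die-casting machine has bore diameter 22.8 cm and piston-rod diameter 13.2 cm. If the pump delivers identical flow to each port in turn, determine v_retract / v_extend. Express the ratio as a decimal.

v_ret/v_ext ≈ 1.50

Cap-side area A_cap = π/4 × (22.8 cm)² = 408.3 cm^2
Rod-side annular area A_ann = π/4 × (22.8² − 13.2²) = 271.4 cm^2
For equal Q, v ∝ 1/A, so v_ret/v_ext = A_cap/A_ann.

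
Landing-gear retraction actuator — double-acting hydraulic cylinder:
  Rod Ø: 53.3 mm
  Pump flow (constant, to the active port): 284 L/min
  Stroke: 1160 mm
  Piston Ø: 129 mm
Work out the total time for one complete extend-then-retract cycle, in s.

t ≈ 5.86 s

Cap-side area A_cap = π/4 × (129 mm)² = 13070 mm^2
Rod-side annular area A_ann = π/4 × (129² − 53.3²) = 10840 mm^2
t_ext = A_cap·L/Q = 3.203 s
t_ret = A_ann·L/Q = 2.656 s
t_cycle = t_ext + t_ret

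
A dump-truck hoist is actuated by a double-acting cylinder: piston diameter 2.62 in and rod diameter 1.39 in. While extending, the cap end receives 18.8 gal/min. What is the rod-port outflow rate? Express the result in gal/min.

Cap-side area A_cap = π/4 × (2.62 in)² = 5.391 in^2
Rod-side annular area A_ann = π/4 × (2.62² − 1.39²) = 3.874 in^2
Piston speed v = Q_in/A_cap; rod-end outflow Q_out = v × A_ann = Q_in × A_ann/A_cap.

Q_out ≈ 13.5 gal/min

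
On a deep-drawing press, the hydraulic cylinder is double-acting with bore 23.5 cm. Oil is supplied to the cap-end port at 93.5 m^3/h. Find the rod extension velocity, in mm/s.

v ≈ 599 mm/s

Cap-side area A_cap = π/4 × (23.5 cm)² = 433.7 cm^2
v = Q / A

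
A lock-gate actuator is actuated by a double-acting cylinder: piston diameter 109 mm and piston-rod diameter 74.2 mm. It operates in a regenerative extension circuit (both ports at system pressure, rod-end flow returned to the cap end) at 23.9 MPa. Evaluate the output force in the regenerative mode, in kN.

F ≈ 103 kN

With equal pressure on both faces, forces on the annular region cancel; the net push is pressure × rod cross-section.
Rod cross-section A_rod = π/4 × (74.2 mm)² = 4324 mm^2
F = P × A_rod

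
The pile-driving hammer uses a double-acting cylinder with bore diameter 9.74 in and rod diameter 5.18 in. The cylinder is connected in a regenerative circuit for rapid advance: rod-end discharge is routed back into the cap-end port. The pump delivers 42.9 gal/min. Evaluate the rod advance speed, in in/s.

v ≈ 7.84 in/s

In regeneration the rod-end outflow joins the pump flow into the cap end, so the net volume the pump must supply per unit advance equals the rod cross-section area.
Rod cross-section A_rod = π/4 × (5.18 in)² = 21.07 in^2
v = Q_pump / A_rod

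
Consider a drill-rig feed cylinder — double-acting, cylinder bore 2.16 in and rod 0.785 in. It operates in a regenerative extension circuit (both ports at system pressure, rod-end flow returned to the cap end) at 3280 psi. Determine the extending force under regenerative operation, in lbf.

With equal pressure on both faces, forces on the annular region cancel; the net push is pressure × rod cross-section.
Rod cross-section A_rod = π/4 × (0.785 in)² = 0.4840 in^2
F = P × A_rod

F ≈ 1590 lbf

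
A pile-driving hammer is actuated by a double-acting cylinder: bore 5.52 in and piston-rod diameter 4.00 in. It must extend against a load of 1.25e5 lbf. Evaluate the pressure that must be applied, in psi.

P ≈ 5220 psi

Cap-side area A_cap = π/4 × (5.52 in)² = 23.93 in^2
P = F / A = 1.25e5 lbf / A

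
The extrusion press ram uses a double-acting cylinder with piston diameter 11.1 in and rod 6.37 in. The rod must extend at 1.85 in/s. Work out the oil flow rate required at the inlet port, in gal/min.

Cap-side area A_cap = π/4 × (11.1 in)² = 96.77 in^2
Q = A × v

Q ≈ 46.5 gal/min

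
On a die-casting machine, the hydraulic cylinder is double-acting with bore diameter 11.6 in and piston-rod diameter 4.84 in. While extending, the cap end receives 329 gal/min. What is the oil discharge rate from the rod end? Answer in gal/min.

Q_out ≈ 272 gal/min

Cap-side area A_cap = π/4 × (11.6 in)² = 105.7 in^2
Rod-side annular area A_ann = π/4 × (11.6² − 4.84²) = 87.28 in^2
Piston speed v = Q_in/A_cap; rod-end outflow Q_out = v × A_ann = Q_in × A_ann/A_cap.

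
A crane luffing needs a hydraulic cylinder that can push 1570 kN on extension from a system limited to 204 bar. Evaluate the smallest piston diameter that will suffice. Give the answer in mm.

D ≈ 313 mm

Extension force acts on the full piston face: F = P × (π/4)D².
D = √(4F / (πP)) = √(4 × 1570 kN / (π × 204 bar))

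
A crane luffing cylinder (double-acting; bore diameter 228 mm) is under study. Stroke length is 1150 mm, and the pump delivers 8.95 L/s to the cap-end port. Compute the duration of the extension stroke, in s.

Cap-side area A_cap = π/4 × (228 mm)² = 40830 mm^2
Swept volume V = A × L; t = V / Q = A·L / Q

t ≈ 5.25 s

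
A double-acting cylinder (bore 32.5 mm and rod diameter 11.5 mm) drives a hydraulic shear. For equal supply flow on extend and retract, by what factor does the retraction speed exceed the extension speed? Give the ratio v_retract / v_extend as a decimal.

v_ret/v_ext ≈ 1.14

Cap-side area A_cap = π/4 × (32.5 mm)² = 829.6 mm^2
Rod-side annular area A_ann = π/4 × (32.5² − 11.5²) = 725.7 mm^2
For equal Q, v ∝ 1/A, so v_ret/v_ext = A_cap/A_ann.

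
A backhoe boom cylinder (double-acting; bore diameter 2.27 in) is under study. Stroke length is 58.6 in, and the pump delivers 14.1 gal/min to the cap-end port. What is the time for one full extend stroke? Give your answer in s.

Cap-side area A_cap = π/4 × (2.27 in)² = 4.047 in^2
Swept volume V = A × L; t = V / Q = A·L / Q

t ≈ 4.37 s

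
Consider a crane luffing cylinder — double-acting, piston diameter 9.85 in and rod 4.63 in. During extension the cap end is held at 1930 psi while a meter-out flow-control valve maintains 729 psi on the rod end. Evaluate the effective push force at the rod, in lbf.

F ≈ 1.04e5 lbf

Cap-side area A_cap = π/4 × (9.85 in)² = 76.20 in^2
Rod-side annular area A_ann = π/4 × (9.85² − 4.63²) = 59.36 in^2
Net thrust = P_cap·A_cap − P_rod·A_ann = 1.471e5 lbf − 43280 lbf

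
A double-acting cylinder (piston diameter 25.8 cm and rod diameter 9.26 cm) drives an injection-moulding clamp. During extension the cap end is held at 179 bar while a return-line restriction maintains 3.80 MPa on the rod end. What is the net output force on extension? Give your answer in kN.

F ≈ 763 kN

Cap-side area A_cap = π/4 × (25.8 cm)² = 522.8 cm^2
Rod-side annular area A_ann = π/4 × (25.8² − 9.26²) = 455.4 cm^2
Net thrust = P_cap·A_cap − P_rod·A_ann = 935.8 kN − 173.1 kN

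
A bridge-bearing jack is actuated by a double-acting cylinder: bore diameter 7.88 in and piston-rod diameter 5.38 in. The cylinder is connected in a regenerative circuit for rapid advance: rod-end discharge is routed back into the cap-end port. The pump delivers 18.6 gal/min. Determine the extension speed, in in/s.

v ≈ 3.15 in/s

In regeneration the rod-end outflow joins the pump flow into the cap end, so the net volume the pump must supply per unit advance equals the rod cross-section area.
Rod cross-section A_rod = π/4 × (5.38 in)² = 22.73 in^2
v = Q_pump / A_rod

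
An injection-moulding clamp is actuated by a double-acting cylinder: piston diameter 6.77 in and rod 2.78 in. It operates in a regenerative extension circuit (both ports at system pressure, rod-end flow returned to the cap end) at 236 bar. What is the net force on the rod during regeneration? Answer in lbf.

With equal pressure on both faces, forces on the annular region cancel; the net push is pressure × rod cross-section.
Rod cross-section A_rod = π/4 × (2.78 in)² = 6.070 in^2
F = P × A_rod

F ≈ 20800 lbf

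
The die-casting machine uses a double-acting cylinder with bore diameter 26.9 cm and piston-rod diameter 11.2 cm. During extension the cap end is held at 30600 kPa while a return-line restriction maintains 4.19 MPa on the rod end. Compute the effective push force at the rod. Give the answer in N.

Cap-side area A_cap = π/4 × (26.9 cm)² = 568.3 cm^2
Rod-side annular area A_ann = π/4 × (26.9² − 11.2²) = 469.8 cm^2
Net thrust = P_cap·A_cap − P_rod·A_ann = 1.739e6 N − 1.968e5 N

F ≈ 1.54e6 N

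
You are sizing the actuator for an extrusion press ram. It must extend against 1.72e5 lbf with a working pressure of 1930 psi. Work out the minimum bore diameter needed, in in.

Extension force acts on the full piston face: F = P × (π/4)D².
D = √(4F / (πP)) = √(4 × 1.72e5 lbf / (π × 1930 psi))

D ≈ 10.7 in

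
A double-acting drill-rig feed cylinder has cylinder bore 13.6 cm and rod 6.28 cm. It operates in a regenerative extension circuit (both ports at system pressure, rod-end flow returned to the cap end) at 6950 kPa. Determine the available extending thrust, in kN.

With equal pressure on both faces, forces on the annular region cancel; the net push is pressure × rod cross-section.
Rod cross-section A_rod = π/4 × (6.28 cm)² = 30.97 cm^2
F = P × A_rod

F ≈ 21.5 kN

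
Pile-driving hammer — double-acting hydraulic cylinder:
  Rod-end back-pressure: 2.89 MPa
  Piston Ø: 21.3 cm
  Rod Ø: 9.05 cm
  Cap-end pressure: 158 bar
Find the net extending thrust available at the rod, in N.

F ≈ 4.79e5 N

Cap-side area A_cap = π/4 × (21.3 cm)² = 356.3 cm^2
Rod-side annular area A_ann = π/4 × (21.3² − 9.05²) = 292.0 cm^2
Net thrust = P_cap·A_cap − P_rod·A_ann = 5.630e5 N − 84390 N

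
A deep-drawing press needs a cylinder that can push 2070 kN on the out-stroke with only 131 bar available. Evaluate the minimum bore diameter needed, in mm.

Extension force acts on the full piston face: F = P × (π/4)D².
D = √(4F / (πP)) = √(4 × 2070 kN / (π × 131 bar))

D ≈ 449 mm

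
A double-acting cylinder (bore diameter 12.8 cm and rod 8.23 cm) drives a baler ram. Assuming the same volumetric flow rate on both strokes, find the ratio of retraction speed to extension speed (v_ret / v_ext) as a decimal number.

Cap-side area A_cap = π/4 × (12.8 cm)² = 128.7 cm^2
Rod-side annular area A_ann = π/4 × (12.8² − 8.23²) = 75.48 cm^2
For equal Q, v ∝ 1/A, so v_ret/v_ext = A_cap/A_ann.

v_ret/v_ext ≈ 1.70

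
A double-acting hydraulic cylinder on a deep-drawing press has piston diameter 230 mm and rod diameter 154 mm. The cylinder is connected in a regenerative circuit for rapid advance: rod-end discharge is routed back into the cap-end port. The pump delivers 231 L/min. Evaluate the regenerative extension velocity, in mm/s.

In regeneration the rod-end outflow joins the pump flow into the cap end, so the net volume the pump must supply per unit advance equals the rod cross-section area.
Rod cross-section A_rod = π/4 × (154 mm)² = 18630 mm^2
v = Q_pump / A_rod

v ≈ 207 mm/s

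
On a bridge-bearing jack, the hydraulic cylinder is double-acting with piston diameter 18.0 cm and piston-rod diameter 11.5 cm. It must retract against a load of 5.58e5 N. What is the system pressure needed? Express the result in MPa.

Rod-side annular area A_ann = π/4 × (18.0² − 11.5²) = 150.6 cm^2
Retraction: pressure acts on the annular area.
P = F / A = 5.58e5 N / A

P ≈ 37.1 MPa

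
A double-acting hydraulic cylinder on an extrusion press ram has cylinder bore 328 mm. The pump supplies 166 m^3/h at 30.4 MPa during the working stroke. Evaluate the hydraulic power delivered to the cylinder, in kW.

Hydraulic power = P × Q

W ≈ 1400 kW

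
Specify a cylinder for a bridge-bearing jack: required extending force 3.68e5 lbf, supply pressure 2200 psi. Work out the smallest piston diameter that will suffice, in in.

Extension force acts on the full piston face: F = P × (π/4)D².
D = √(4F / (πP)) = √(4 × 3.68e5 lbf / (π × 2200 psi))

D ≈ 14.6 in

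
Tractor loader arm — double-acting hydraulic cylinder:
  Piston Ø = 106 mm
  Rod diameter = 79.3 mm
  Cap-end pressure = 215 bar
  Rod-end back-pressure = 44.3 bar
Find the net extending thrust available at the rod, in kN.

Cap-side area A_cap = π/4 × (106 mm)² = 8825 mm^2
Rod-side annular area A_ann = π/4 × (106² − 79.3²) = 3886 mm^2
Net thrust = P_cap·A_cap − P_rod·A_ann = 189.7 kN − 17.21 kN

F ≈ 173 kN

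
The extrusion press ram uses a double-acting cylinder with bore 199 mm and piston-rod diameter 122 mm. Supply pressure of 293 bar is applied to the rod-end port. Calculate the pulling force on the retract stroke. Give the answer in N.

F ≈ 5.69e5 N

Rod-side annular area A_ann = π/4 × (199² − 122²) = 19410 mm^2
On retraction the pressure acts on the annular area (bore minus rod).
F = P × A_ann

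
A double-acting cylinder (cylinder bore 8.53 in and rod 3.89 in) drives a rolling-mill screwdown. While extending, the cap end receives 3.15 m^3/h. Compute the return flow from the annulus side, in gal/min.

Cap-side area A_cap = π/4 × (8.53 in)² = 57.15 in^2
Rod-side annular area A_ann = π/4 × (8.53² − 3.89²) = 45.26 in^2
Piston speed v = Q_in/A_cap; rod-end outflow Q_out = v × A_ann = Q_in × A_ann/A_cap.

Q_out ≈ 11.0 gal/min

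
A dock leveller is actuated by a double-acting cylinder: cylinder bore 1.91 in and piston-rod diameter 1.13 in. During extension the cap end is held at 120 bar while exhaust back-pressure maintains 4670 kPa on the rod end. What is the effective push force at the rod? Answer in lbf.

F ≈ 3730 lbf

Cap-side area A_cap = π/4 × (1.91 in)² = 2.865 in^2
Rod-side annular area A_ann = π/4 × (1.91² − 1.13²) = 1.862 in^2
Net thrust = P_cap·A_cap − P_rod·A_ann = 4987 lbf − 1261 lbf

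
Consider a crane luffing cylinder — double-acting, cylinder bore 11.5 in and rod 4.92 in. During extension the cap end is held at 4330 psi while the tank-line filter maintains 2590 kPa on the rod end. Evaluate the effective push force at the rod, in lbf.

Cap-side area A_cap = π/4 × (11.5 in)² = 103.9 in^2
Rod-side annular area A_ann = π/4 × (11.5² − 4.92²) = 84.86 in^2
Net thrust = P_cap·A_cap − P_rod·A_ann = 4.498e5 lbf − 31880 lbf

F ≈ 4.18e5 lbf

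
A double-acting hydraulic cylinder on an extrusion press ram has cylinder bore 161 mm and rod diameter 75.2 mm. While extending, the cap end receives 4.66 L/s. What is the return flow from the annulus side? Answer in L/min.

Cap-side area A_cap = π/4 × (161 mm)² = 20360 mm^2
Rod-side annular area A_ann = π/4 × (161² − 75.2²) = 15920 mm^2
Piston speed v = Q_in/A_cap; rod-end outflow Q_out = v × A_ann = Q_in × A_ann/A_cap.

Q_out ≈ 219 L/min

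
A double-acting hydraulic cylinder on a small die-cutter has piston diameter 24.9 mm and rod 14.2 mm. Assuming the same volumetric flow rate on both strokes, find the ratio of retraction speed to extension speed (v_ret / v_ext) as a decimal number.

v_ret/v_ext ≈ 1.48

Cap-side area A_cap = π/4 × (24.9 mm)² = 487.0 mm^2
Rod-side annular area A_ann = π/4 × (24.9² − 14.2²) = 328.6 mm^2
For equal Q, v ∝ 1/A, so v_ret/v_ext = A_cap/A_ann.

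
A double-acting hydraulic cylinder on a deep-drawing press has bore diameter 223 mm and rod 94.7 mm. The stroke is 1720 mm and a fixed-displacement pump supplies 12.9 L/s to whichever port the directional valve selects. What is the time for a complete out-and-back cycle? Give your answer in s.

t ≈ 9.48 s

Cap-side area A_cap = π/4 × (223 mm)² = 39060 mm^2
Rod-side annular area A_ann = π/4 × (223² − 94.7²) = 32010 mm^2
t_ext = A_cap·L/Q = 5.208 s
t_ret = A_ann·L/Q = 4.268 s
t_cycle = t_ext + t_ret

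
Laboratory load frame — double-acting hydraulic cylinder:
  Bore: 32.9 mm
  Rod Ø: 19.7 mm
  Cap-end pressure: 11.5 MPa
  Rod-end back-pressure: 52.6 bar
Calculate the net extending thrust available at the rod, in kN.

F ≈ 6.91 kN

Cap-side area A_cap = π/4 × (32.9 mm)² = 850.1 mm^2
Rod-side annular area A_ann = π/4 × (32.9² − 19.7²) = 545.3 mm^2
Net thrust = P_cap·A_cap − P_rod·A_ann = 9.776 kN − 2.868 kN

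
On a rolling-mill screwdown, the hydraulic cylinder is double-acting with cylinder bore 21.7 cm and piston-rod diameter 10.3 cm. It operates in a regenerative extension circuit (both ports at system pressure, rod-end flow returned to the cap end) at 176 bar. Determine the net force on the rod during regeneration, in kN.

With equal pressure on both faces, forces on the annular region cancel; the net push is pressure × rod cross-section.
Rod cross-section A_rod = π/4 × (10.3 cm)² = 83.32 cm^2
F = P × A_rod

F ≈ 147 kN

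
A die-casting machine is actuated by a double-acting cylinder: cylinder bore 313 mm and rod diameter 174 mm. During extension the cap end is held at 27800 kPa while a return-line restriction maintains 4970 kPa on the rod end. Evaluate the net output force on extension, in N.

F ≈ 1.87e6 N

Cap-side area A_cap = π/4 × (313 mm)² = 76940 mm^2
Rod-side annular area A_ann = π/4 × (313² − 174²) = 53170 mm^2
Net thrust = P_cap·A_cap − P_rod·A_ann = 2.139e6 N − 2.642e5 N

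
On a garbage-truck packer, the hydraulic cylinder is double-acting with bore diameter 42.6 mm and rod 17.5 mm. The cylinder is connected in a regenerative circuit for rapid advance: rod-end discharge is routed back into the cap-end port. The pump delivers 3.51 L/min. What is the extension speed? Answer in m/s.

v ≈ 0.243 m/s

In regeneration the rod-end outflow joins the pump flow into the cap end, so the net volume the pump must supply per unit advance equals the rod cross-section area.
Rod cross-section A_rod = π/4 × (17.5 mm)² = 240.5 mm^2
v = Q_pump / A_rod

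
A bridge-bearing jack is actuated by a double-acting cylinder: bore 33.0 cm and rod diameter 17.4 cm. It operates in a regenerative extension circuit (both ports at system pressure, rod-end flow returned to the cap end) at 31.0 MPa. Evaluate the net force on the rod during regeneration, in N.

F ≈ 7.37e5 N

With equal pressure on both faces, forces on the annular region cancel; the net push is pressure × rod cross-section.
Rod cross-section A_rod = π/4 × (17.4 cm)² = 237.8 cm^2
F = P × A_rod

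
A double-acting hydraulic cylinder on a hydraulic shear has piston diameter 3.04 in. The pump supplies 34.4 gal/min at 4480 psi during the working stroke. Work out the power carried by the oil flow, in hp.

Hydraulic power = P × Q

W ≈ 89.9 hp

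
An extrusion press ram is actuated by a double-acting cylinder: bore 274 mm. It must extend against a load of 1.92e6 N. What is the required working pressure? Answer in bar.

P ≈ 326 bar

Cap-side area A_cap = π/4 × (274 mm)² = 58960 mm^2
P = F / A = 1.92e6 N / A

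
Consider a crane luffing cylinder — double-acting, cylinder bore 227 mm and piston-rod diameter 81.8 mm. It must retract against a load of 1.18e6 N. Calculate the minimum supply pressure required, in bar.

P ≈ 335 bar

Rod-side annular area A_ann = π/4 × (227² − 81.8²) = 35220 mm^2
Retraction: pressure acts on the annular area.
P = F / A = 1.18e6 N / A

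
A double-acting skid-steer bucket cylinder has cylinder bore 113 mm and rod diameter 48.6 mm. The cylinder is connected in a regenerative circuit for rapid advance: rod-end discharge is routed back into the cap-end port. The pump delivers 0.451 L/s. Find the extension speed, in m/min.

v ≈ 14.6 m/min

In regeneration the rod-end outflow joins the pump flow into the cap end, so the net volume the pump must supply per unit advance equals the rod cross-section area.
Rod cross-section A_rod = π/4 × (48.6 mm)² = 1855 mm^2
v = Q_pump / A_rod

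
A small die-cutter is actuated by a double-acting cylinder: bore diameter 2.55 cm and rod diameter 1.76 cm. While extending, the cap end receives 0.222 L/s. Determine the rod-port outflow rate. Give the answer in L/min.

Q_out ≈ 6.97 L/min

Cap-side area A_cap = π/4 × (2.55 cm)² = 5.107 cm^2
Rod-side annular area A_ann = π/4 × (2.55² − 1.76²) = 2.674 cm^2
Piston speed v = Q_in/A_cap; rod-end outflow Q_out = v × A_ann = Q_in × A_ann/A_cap.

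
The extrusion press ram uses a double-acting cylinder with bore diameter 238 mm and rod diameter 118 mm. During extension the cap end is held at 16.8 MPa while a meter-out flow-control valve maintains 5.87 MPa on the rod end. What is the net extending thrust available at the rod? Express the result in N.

F ≈ 5.50e5 N

Cap-side area A_cap = π/4 × (238 mm)² = 44490 mm^2
Rod-side annular area A_ann = π/4 × (238² − 118²) = 33550 mm^2
Net thrust = P_cap·A_cap − P_rod·A_ann = 7.474e5 N − 1.970e5 N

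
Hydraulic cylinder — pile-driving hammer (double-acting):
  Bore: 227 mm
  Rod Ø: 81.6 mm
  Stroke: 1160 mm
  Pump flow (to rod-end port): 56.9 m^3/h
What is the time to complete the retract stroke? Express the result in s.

Rod-side annular area A_ann = π/4 × (227² − 81.6²) = 35240 mm^2
Swept volume V = A × L; t = V / Q = A·L / Q

t ≈ 2.59 s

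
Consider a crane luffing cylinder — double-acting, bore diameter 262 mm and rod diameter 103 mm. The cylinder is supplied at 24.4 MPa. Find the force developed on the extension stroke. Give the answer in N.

F ≈ 1.32e6 N

Cap-side area A_cap = π/4 × (262 mm)² = 53910 mm^2
F = P × A_cap = 24.4 MPa × A_cap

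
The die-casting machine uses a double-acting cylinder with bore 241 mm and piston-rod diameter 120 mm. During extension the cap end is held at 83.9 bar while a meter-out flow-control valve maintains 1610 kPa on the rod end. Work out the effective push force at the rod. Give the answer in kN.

F ≈ 327 kN

Cap-side area A_cap = π/4 × (241 mm)² = 45620 mm^2
Rod-side annular area A_ann = π/4 × (241² − 120²) = 34310 mm^2
Net thrust = P_cap·A_cap − P_rod·A_ann = 382.7 kN − 55.23 kN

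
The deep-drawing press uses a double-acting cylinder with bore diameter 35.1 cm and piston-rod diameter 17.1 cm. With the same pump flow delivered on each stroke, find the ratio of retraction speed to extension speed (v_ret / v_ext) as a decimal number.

v_ret/v_ext ≈ 1.31

Cap-side area A_cap = π/4 × (35.1 cm)² = 967.6 cm^2
Rod-side annular area A_ann = π/4 × (35.1² − 17.1²) = 738.0 cm^2
For equal Q, v ∝ 1/A, so v_ret/v_ext = A_cap/A_ann.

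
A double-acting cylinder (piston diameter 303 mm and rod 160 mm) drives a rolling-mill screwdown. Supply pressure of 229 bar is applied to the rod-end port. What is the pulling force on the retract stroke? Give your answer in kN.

F ≈ 1190 kN

Rod-side annular area A_ann = π/4 × (303² − 160²) = 52000 mm^2
On retraction the pressure acts on the annular area (bore minus rod).
F = P × A_ann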